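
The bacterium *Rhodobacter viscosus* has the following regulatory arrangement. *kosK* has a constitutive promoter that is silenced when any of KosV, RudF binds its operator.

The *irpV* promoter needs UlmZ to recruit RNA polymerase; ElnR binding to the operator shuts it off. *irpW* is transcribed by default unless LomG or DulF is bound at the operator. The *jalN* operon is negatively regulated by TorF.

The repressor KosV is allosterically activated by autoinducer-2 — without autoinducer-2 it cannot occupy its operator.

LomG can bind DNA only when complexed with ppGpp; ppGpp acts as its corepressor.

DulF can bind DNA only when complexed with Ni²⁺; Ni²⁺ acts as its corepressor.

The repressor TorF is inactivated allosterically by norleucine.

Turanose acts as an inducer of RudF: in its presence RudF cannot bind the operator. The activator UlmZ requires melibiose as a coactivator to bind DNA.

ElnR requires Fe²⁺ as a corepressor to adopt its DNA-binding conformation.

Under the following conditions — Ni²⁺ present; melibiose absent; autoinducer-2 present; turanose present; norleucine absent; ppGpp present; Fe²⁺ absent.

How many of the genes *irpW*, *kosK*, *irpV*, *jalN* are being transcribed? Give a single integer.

0

ppGpp is present, so LomG is active.
Ni²⁺ is present, so DulF is active.
With repressor LomG bound, *irpW* is not transcribed.
→ *irpW* is OFF.
Autoinducer-2 is present, so KosV is active.
Turanose is present, so RudF is inactive.
With repressor KosV bound, *kosK* is not transcribed.
→ *kosK* is OFF.
Melibiose is absent, so UlmZ is inactive.
Fe²⁺ is absent, so ElnR is inactive.
Required activator UlmZ is absent, so *irpV* is not transcribed.
→ *irpV* is OFF.
Norleucine is absent, so TorF is active.
With repressor TorF bound, *jalN* is not transcribed.
→ *jalN* is OFF.
0 of the 4 genes are transcribed.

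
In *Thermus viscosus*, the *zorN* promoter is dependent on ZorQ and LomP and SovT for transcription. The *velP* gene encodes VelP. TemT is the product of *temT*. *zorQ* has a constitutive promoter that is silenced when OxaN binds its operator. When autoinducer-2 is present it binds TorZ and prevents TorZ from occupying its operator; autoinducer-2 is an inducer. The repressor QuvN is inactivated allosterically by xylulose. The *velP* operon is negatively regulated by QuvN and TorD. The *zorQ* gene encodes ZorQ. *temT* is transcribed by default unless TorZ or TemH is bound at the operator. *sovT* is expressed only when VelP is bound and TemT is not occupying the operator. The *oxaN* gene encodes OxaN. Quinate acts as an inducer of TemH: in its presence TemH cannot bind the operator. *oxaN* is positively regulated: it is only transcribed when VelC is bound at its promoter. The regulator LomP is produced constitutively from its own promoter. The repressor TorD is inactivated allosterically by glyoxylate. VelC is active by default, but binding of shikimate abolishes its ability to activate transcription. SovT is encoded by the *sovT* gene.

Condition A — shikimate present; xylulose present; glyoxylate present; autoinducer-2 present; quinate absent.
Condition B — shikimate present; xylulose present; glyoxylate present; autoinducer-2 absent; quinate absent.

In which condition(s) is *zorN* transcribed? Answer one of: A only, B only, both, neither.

both

Condition A:
Shikimate is present, so VelC is inactive.
Required activator VelC is absent, so *oxaN* is not transcribed.
So OxaN is not produced.
With no repressor bound, *zorQ* is transcribed.
So ZorQ is produced and active.
LomP is produced constitutively and is active.
Xylulose is present, so QuvN is inactive.
Glyoxylate is present, so TorD is inactive.
With no repressor bound, *velP* is transcribed.
So VelP is produced and active.
Autoinducer-2 is present, so TorZ is inactive.
Quinate is absent, so TemH is active.
With repressor TemH bound, *temT* is not transcribed.
So TemT is not produced.
No repressor is bound and VelP is active, so *sovT* is transcribed.
So SovT is produced and active.
No repressor is bound and ZorQ and LomP and SovT are active, so *zorN* is transcribed.
→ *zorN* is ON in A.
Condition B:
Shikimate is present, so VelC is inactive.
Required activator VelC is absent, so *oxaN* is not transcribed.
So OxaN is not produced.
With no repressor bound, *zorQ* is transcribed.
So ZorQ is produced and active.
LomP is produced constitutively and is active.
Xylulose is present, so QuvN is inactive.
Glyoxylate is present, so TorD is inactive.
With no repressor bound, *velP* is transcribed.
So VelP is produced and active.
Autoinducer-2 is absent, so TorZ is active.
Quinate is absent, so TemH is active.
With repressor TorZ bound, *temT* is not transcribed.
So TemT is not produced.
No repressor is bound and VelP is active, so *sovT* is transcribed.
So SovT is produced and active.
No repressor is bound and ZorQ and LomP and SovT are active, so *zorN* is transcribed.
→ *zorN* is ON in B.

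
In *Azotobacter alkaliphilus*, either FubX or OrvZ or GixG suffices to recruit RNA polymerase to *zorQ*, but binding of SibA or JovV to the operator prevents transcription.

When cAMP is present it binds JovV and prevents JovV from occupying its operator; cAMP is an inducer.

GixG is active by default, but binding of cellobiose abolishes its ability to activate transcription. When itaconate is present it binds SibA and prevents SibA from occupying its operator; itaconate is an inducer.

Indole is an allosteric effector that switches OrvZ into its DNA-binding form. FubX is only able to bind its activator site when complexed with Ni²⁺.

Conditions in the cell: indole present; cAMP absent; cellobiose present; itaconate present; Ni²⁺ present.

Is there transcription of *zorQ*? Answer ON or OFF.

Ni²⁺ is present, so FubX is active.
Itaconate is present, so SibA is inactive.
Indole is present, so OrvZ is active.
Cellobiose is present, so GixG is inactive.
cAMP is absent, so JovV is active.
With repressor JovV bound, *zorQ* is not transcribed.

OFF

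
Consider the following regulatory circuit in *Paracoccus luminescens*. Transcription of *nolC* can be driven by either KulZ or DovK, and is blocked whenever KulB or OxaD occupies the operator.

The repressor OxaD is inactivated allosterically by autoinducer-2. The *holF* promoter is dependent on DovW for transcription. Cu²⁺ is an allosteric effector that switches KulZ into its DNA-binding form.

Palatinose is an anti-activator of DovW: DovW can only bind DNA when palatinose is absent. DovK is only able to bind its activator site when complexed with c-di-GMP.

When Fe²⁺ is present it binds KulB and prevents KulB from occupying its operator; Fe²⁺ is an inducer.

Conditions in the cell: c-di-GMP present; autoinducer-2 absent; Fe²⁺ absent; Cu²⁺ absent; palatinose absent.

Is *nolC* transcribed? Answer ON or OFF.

Fe²⁺ is absent, so KulB is active.
Cu²⁺ is absent, so KulZ is inactive.
Autoinducer-2 is absent, so OxaD is active.
c-di-GMP is present, so DovK is active.
With repressor KulB bound, *nolC* is not transcribed.

OFF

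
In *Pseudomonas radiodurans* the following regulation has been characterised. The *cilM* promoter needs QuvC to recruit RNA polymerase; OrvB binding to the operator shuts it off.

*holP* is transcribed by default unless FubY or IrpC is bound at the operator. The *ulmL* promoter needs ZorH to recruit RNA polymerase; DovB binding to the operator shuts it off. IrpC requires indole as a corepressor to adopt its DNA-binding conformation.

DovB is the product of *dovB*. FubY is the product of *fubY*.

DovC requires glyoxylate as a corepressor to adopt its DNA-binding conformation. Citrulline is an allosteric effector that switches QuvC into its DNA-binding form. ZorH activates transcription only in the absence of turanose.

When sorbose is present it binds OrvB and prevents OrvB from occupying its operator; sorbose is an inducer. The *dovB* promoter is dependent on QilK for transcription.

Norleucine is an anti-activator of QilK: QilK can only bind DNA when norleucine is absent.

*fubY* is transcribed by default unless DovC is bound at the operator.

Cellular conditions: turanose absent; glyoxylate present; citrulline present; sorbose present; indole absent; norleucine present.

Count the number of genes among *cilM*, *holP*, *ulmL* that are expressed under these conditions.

3

Citrulline is present, so QuvC is active.
Sorbose is present, so OrvB is inactive.
No repressor is bound and QuvC is active, so *cilM* is transcribed.
→ *cilM* is ON.
Glyoxylate is present, so DovC is active.
With repressor DovC bound, *fubY* is not transcribed.
So FubY is not produced.
Indole is absent, so IrpC is inactive.
With no repressor bound, *holP* is transcribed.
→ *holP* is ON.
Norleucine is present, so QilK is inactive.
Required activator QilK is absent, so *dovB* is not transcribed.
So DovB is not produced.
Turanose is absent, so ZorH is active.
No repressor is bound and ZorH is active, so *ulmL* is transcribed.
→ *ulmL* is ON.
3 of the 3 genes are transcribed.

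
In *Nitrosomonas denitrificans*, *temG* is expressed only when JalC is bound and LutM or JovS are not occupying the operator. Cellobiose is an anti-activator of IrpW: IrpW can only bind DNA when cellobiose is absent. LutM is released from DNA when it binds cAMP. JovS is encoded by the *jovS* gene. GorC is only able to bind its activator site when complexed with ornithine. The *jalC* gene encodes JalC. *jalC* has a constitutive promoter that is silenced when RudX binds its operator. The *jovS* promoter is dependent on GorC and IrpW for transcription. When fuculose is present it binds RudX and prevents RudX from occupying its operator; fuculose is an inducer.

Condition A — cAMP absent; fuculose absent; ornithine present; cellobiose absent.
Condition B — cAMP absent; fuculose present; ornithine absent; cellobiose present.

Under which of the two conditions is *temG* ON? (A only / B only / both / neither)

Condition A:
cAMP is absent, so LutM is active.
Fuculose is absent, so RudX is active.
With repressor RudX bound, *jalC* is not transcribed.
So JalC is not produced.
Ornithine is present, so GorC is active.
Cellobiose is absent, so IrpW is active.
No repressor is bound and GorC and IrpW are active, so *jovS* is transcribed.
So JovS is produced and active.
With repressor LutM bound, *temG* is not transcribed.
→ *temG* is OFF in A.
Condition B:
cAMP is absent, so LutM is active.
Fuculose is present, so RudX is inactive.
With no repressor bound, *jalC* is transcribed.
So JalC is produced and active.
Ornithine is absent, so GorC is inactive.
Cellobiose is present, so IrpW is inactive.
Required activator GorC is absent, so *jovS* is not transcribed.
So JovS is not produced.
With repressor LutM bound, *temG* is not transcribed.
→ *temG* is OFF in B.

neither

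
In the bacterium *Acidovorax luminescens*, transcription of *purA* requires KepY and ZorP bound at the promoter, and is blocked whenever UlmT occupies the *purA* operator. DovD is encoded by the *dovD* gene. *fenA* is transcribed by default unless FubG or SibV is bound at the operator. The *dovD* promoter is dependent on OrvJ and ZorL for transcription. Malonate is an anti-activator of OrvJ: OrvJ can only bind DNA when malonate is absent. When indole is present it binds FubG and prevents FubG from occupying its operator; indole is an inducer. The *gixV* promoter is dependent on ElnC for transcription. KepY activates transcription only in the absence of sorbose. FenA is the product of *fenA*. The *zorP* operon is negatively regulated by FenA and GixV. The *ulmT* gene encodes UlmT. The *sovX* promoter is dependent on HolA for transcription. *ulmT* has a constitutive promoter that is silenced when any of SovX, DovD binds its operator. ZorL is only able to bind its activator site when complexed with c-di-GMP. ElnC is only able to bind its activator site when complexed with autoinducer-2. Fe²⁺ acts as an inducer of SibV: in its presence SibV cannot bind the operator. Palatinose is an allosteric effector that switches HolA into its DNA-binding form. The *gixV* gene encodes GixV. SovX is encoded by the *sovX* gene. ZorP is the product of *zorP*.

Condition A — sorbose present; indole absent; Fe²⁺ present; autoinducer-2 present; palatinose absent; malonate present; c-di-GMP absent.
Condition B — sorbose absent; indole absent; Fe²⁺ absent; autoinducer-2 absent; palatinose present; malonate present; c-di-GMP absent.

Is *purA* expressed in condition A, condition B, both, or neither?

Condition A:
Sorbose is present, so KepY is inactive.
Indole is absent, so FubG is active.
Fe²⁺ is present, so SibV is inactive.
With repressor FubG bound, *fenA* is not transcribed.
So FenA is not produced.
Autoinducer-2 is present, so ElnC is active.
No repressor is bound and ElnC is active, so *gixV* is transcribed.
So GixV is produced and active.
With repressor GixV bound, *zorP* is not transcribed.
So ZorP is not produced.
Palatinose is absent, so HolA is inactive.
Required activator HolA is absent, so *sovX* is not transcribed.
So SovX is not produced.
Malonate is present, so OrvJ is inactive.
c-di-GMP is absent, so ZorL is inactive.
Required activator OrvJ is absent, so *dovD* is not transcribed.
So DovD is not produced.
With no repressor bound, *ulmT* is transcribed.
So UlmT is produced and active.
With repressor UlmT bound, *purA* is not transcribed.
→ *purA* is OFF in A.
Condition B:
Sorbose is absent, so KepY is active.
Indole is absent, so FubG is active.
Fe²⁺ is absent, so SibV is active.
With repressor FubG bound, *fenA* is not transcribed.
So FenA is not produced.
Autoinducer-2 is absent, so ElnC is inactive.
Required activator ElnC is absent, so *gixV* is not transcribed.
So GixV is not produced.
With no repressor bound, *zorP* is transcribed.
So ZorP is produced and active.
Palatinose is present, so HolA is active.
No repressor is bound and HolA is active, so *sovX* is transcribed.
So SovX is produced and active.
Malonate is present, so OrvJ is inactive.
c-di-GMP is absent, so ZorL is inactive.
Required activator OrvJ is absent, so *dovD* is not transcribed.
So DovD is not produced.
With repressor SovX bound, *ulmT* is not transcribed.
So UlmT is not produced.
No repressor is bound and KepY and ZorP are active, so *purA* is transcribed.
→ *purA* is ON in B.

B only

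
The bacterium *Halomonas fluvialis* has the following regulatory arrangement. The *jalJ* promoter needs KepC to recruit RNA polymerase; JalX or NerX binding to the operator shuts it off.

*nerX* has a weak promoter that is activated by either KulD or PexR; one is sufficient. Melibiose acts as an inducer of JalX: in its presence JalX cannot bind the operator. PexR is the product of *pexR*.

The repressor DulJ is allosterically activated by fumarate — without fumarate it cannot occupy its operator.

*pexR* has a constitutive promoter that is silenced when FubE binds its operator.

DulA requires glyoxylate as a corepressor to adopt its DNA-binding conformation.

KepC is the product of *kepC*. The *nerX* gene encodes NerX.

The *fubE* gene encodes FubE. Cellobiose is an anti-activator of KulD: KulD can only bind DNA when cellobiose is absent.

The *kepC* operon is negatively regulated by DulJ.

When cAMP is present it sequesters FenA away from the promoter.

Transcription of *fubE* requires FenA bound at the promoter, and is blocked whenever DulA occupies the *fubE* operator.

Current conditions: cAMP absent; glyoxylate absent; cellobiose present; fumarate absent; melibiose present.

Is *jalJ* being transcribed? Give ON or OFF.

ON

Melibiose is present, so JalX is inactive.
Fumarate is absent, so DulJ is inactive.
With no repressor bound, *kepC* is transcribed.
So KepC is produced and active.
Cellobiose is present, so KulD is inactive.
cAMP is absent, so FenA is active.
Glyoxylate is absent, so DulA is inactive.
No repressor is bound and FenA is active, so *fubE* is transcribed.
So FubE is produced and active.
With repressor FubE bound, *pexR* is not transcribed.
So PexR is not produced.
No activator is available at the *nerX* promoter, so *nerX* is not transcribed.
So NerX is not produced.
No repressor is bound and KepC is active, so *jalJ* is transcribed.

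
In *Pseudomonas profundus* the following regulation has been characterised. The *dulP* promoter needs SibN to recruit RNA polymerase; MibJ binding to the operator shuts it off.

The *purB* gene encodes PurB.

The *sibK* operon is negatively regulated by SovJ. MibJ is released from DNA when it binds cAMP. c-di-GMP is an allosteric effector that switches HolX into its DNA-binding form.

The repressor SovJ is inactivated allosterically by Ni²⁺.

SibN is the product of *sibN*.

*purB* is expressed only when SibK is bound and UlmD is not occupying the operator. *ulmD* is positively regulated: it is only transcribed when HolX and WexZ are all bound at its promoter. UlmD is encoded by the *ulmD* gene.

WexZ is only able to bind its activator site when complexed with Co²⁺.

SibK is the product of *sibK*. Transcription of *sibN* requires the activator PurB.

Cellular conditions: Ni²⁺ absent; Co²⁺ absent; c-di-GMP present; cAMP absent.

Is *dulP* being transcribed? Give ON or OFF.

OFF

Ni²⁺ is absent, so SovJ is active.
With repressor SovJ bound, *sibK* is not transcribed.
So SibK is not produced.
c-di-GMP is present, so HolX is active.
Co²⁺ is absent, so WexZ is inactive.
Required activator WexZ is absent, so *ulmD* is not transcribed.
So UlmD is not produced.
Required activator SibK is absent, so *purB* is not transcribed.
So PurB is not produced.
Required activator PurB is absent, so *sibN* is not transcribed.
So SibN is not produced.
cAMP is absent, so MibJ is active.
With repressor MibJ bound, *dulP* is not transcribed.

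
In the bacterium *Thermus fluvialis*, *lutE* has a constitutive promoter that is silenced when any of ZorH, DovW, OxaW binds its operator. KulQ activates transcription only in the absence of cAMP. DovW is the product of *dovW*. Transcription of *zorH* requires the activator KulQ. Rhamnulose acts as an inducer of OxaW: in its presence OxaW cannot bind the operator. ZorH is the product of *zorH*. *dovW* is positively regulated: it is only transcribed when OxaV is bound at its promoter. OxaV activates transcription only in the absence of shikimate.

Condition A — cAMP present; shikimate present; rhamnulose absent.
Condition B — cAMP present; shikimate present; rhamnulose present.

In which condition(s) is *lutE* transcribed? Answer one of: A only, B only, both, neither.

Condition A:
cAMP is present, so KulQ is inactive.
Required activator KulQ is absent, so *zorH* is not transcribed.
So ZorH is not produced.
Shikimate is present, so OxaV is inactive.
Required activator OxaV is absent, so *dovW* is not transcribed.
So DovW is not produced.
Rhamnulose is absent, so OxaW is active.
With repressor OxaW bound, *lutE* is not transcribed.
→ *lutE* is OFF in A.
Condition B:
cAMP is present, so KulQ is inactive.
Required activator KulQ is absent, so *zorH* is not transcribed.
So ZorH is not produced.
Shikimate is present, so OxaV is inactive.
Required activator OxaV is absent, so *dovW* is not transcribed.
So DovW is not produced.
Rhamnulose is present, so OxaW is inactive.
With no repressor bound, *lutE* is transcribed.
→ *lutE* is ON in B.

B only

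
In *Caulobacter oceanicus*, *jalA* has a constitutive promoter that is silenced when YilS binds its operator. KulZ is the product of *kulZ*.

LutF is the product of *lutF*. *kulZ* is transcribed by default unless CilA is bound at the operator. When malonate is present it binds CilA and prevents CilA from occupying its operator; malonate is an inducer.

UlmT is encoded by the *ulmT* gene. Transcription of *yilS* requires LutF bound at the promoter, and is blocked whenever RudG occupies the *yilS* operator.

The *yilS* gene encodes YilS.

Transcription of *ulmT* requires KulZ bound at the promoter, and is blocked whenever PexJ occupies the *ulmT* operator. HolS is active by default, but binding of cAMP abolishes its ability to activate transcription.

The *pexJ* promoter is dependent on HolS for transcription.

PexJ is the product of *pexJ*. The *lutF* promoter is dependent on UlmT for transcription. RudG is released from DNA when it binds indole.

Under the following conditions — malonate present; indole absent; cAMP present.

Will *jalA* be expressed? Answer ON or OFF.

Malonate is present, so CilA is inactive.
With no repressor bound, *kulZ* is transcribed.
So KulZ is produced and active.
cAMP is present, so HolS is inactive.
Required activator HolS is absent, so *pexJ* is not transcribed.
So PexJ is not produced.
No repressor is bound and KulZ is active, so *ulmT* is transcribed.
So UlmT is produced and active.
No repressor is bound and UlmT is active, so *lutF* is transcribed.
So LutF is produced and active.
Indole is absent, so RudG is active.
With repressor RudG bound, *yilS* is not transcribed.
So YilS is not produced.
With no repressor bound, *jalA* is transcribed.

ON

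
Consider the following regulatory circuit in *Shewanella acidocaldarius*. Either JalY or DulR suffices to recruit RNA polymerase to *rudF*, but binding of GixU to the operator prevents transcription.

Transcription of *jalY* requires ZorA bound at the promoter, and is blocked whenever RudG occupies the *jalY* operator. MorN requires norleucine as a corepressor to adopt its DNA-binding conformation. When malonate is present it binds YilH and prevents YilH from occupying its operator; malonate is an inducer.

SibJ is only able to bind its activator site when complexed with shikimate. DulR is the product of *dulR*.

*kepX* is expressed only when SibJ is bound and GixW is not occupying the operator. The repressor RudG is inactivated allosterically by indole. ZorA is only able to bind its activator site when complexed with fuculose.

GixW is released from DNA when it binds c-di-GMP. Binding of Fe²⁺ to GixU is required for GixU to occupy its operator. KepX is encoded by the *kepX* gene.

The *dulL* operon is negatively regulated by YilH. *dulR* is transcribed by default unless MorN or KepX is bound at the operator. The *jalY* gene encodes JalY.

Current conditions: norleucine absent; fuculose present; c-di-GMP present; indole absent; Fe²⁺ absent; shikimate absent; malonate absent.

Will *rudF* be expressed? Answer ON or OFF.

ON

Fe²⁺ is absent, so GixU is inactive.
Fuculose is present, so ZorA is active.
Indole is absent, so RudG is active.
With repressor RudG bound, *jalY* is not transcribed.
So JalY is not produced.
Norleucine is absent, so MorN is inactive.
Shikimate is absent, so SibJ is inactive.
c-di-GMP is present, so GixW is inactive.
Required activator SibJ is absent, so *kepX* is not transcribed.
So KepX is not produced.
With no repressor bound, *dulR* is transcribed.
So DulR is produced and active.
Activator DulR is present, so *rudF* is transcribed.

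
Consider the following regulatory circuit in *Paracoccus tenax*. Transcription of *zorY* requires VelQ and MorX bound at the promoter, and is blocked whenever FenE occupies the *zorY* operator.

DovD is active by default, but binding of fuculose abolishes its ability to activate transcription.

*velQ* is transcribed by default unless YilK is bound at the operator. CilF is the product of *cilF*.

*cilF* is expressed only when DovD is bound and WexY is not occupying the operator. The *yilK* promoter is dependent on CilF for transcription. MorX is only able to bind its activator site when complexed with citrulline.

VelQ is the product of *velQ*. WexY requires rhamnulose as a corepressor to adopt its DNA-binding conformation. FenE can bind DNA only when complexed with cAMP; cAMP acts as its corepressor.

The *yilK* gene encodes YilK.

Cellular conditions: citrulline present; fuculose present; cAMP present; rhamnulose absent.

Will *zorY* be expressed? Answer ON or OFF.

Rhamnulose is absent, so WexY is inactive.
Fuculose is present, so DovD is inactive.
Required activator DovD is absent, so *cilF* is not transcribed.
So CilF is not produced.
Required activator CilF is absent, so *yilK* is not transcribed.
So YilK is not produced.
With no repressor bound, *velQ* is transcribed.
So VelQ is produced and active.
cAMP is present, so FenE is active.
Citrulline is present, so MorX is active.
With repressor FenE bound, *zorY* is not transcribed.

OFF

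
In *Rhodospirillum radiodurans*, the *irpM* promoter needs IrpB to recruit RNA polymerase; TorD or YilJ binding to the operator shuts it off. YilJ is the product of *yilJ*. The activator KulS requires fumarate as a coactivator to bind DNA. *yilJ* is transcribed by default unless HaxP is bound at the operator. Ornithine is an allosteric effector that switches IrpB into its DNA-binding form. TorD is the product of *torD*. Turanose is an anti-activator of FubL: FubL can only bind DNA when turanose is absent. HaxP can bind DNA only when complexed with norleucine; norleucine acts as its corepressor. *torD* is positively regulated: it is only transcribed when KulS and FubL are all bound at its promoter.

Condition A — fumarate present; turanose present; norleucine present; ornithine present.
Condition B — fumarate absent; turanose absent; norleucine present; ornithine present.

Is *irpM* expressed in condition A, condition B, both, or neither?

both

Condition A:
Fumarate is present, so KulS is active.
Turanose is present, so FubL is inactive.
Required activator FubL is absent, so *torD* is not transcribed.
So TorD is not produced.
Norleucine is present, so HaxP is active.
With repressor HaxP bound, *yilJ* is not transcribed.
So YilJ is not produced.
Ornithine is present, so IrpB is active.
No repressor is bound and IrpB is active, so *irpM* is transcribed.
→ *irpM* is ON in A.
Condition B:
Fumarate is absent, so KulS is inactive.
Turanose is absent, so FubL is active.
Required activator KulS is absent, so *torD* is not transcribed.
So TorD is not produced.
Norleucine is present, so HaxP is active.
With repressor HaxP bound, *yilJ* is not transcribed.
So YilJ is not produced.
Ornithine is present, so IrpB is active.
No repressor is bound and IrpB is active, so *irpM* is transcribed.
→ *irpM* is ON in B.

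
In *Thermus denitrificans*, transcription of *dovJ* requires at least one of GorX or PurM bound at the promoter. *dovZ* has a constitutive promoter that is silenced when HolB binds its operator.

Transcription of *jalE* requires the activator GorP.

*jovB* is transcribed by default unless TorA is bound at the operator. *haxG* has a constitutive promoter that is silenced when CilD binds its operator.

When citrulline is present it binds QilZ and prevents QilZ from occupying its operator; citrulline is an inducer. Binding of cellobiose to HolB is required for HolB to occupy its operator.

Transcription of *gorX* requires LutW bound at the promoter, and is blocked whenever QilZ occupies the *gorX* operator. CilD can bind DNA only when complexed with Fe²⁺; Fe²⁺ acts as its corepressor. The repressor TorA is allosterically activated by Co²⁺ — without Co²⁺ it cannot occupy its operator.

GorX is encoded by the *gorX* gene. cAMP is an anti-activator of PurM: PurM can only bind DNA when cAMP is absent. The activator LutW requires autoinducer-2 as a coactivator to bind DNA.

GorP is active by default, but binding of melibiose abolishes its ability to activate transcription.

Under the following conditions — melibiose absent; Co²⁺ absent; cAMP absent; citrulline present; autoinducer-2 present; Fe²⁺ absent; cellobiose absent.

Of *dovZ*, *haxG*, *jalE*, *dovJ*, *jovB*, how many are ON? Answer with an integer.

Cellobiose is absent, so HolB is inactive.
With no repressor bound, *dovZ* is transcribed.
→ *dovZ* is ON.
Fe²⁺ is absent, so CilD is inactive.
With no repressor bound, *haxG* is transcribed.
→ *haxG* is ON.
Melibiose is absent, so GorP is active.
No repressor is bound and GorP is active, so *jalE* is transcribed.
→ *jalE* is ON.
Citrulline is present, so QilZ is inactive.
Autoinducer-2 is present, so LutW is active.
No repressor is bound and LutW is active, so *gorX* is transcribed.
So GorX is produced and active.
cAMP is absent, so PurM is active.
Activator GorX is present, so *dovJ* is transcribed.
→ *dovJ* is ON.
Co²⁺ is absent, so TorA is inactive.
With no repressor bound, *jovB* is transcribed.
→ *jovB* is ON.
5 of the 5 genes are transcribed.

5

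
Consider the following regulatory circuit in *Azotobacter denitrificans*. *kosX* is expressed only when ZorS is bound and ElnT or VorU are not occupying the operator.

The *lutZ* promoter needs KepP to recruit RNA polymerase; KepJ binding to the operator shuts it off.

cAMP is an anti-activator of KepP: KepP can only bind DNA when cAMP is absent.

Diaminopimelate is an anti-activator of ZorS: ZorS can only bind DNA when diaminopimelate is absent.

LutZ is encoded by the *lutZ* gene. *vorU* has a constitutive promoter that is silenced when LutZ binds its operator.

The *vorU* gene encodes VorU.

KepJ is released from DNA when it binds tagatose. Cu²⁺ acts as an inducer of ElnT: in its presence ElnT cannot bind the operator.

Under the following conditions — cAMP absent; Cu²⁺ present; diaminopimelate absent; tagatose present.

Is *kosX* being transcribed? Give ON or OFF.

Diaminopimelate is absent, so ZorS is active.
Cu²⁺ is present, so ElnT is inactive.
cAMP is absent, so KepP is active.
Tagatose is present, so KepJ is inactive.
No repressor is bound and KepP is active, so *lutZ* is transcribed.
So LutZ is produced and active.
With repressor LutZ bound, *vorU* is not transcribed.
So VorU is not produced.
No repressor is bound and ZorS is active, so *kosX* is transcribed.

ON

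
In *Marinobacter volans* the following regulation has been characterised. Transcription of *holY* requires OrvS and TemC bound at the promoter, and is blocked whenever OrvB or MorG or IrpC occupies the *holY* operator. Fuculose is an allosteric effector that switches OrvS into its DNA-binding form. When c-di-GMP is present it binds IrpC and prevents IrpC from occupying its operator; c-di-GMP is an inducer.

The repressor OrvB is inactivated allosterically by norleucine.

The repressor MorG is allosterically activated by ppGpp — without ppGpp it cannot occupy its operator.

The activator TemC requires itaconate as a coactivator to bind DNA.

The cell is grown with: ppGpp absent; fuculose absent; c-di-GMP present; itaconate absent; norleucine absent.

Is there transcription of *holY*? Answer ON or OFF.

Norleucine is absent, so OrvB is active.
ppGpp is absent, so MorG is inactive.
Fuculose is absent, so OrvS is inactive.
Itaconate is absent, so TemC is inactive.
c-di-GMP is present, so IrpC is inactive.
With repressor OrvB bound, *holY* is not transcribed.

OFF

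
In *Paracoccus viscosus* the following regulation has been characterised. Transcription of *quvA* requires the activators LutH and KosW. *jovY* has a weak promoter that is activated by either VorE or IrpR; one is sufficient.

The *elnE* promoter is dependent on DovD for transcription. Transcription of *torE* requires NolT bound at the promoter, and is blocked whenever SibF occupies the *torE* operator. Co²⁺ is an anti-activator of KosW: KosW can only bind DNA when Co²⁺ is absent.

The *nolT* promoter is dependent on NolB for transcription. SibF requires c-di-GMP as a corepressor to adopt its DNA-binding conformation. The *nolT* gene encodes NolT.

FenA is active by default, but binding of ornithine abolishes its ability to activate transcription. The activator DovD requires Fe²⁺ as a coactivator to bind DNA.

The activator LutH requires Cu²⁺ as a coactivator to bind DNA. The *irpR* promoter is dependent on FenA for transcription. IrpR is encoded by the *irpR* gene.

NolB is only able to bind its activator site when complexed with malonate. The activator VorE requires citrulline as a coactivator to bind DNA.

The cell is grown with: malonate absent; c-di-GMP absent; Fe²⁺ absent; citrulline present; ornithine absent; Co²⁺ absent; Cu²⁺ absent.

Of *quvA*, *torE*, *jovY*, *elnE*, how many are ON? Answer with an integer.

Cu²⁺ is absent, so LutH is inactive.
Co²⁺ is absent, so KosW is active.
Required activator LutH is absent, so *quvA* is not transcribed.
→ *quvA* is OFF.
Malonate is absent, so NolB is inactive.
Required activator NolB is absent, so *nolT* is not transcribed.
So NolT is not produced.
c-di-GMP is absent, so SibF is inactive.
Required activator NolT is absent, so *torE* is not transcribed.
→ *torE* is OFF.
Citrulline is present, so VorE is active.
Ornithine is absent, so FenA is active.
No repressor is bound and FenA is active, so *irpR* is transcribed.
So IrpR is produced and active.
Activator VorE is present, so *jovY* is transcribed.
→ *jovY* is ON.
Fe²⁺ is absent, so DovD is inactive.
Required activator DovD is absent, so *elnE* is not transcribed.
→ *elnE* is OFF.
1 of the 4 genes is transcribed.

1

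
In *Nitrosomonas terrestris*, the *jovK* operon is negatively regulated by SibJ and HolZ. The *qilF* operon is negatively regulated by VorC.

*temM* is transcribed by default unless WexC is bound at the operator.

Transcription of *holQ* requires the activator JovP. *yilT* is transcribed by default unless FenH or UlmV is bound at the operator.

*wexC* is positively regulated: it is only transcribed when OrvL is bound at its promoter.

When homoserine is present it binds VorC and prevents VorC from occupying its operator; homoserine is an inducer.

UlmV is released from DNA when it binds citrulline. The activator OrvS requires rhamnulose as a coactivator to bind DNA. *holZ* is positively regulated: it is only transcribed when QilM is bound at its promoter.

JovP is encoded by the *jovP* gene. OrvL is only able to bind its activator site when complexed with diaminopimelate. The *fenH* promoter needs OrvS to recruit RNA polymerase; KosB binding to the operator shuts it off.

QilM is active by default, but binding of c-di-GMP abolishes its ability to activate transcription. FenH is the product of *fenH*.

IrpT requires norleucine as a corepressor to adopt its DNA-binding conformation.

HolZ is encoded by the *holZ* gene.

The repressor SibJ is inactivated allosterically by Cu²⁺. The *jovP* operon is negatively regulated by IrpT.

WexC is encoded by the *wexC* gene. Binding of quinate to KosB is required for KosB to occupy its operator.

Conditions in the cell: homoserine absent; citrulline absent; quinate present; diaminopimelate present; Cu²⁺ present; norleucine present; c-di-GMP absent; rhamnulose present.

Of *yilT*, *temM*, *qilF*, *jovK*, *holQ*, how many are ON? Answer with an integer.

Quinate is present, so KosB is active.
Rhamnulose is present, so OrvS is active.
With repressor KosB bound, *fenH* is not transcribed.
So FenH is not produced.
Citrulline is absent, so UlmV is active.
With repressor UlmV bound, *yilT* is not transcribed.
→ *yilT* is OFF.
Diaminopimelate is present, so OrvL is active.
No repressor is bound and OrvL is active, so *wexC* is transcribed.
So WexC is produced and active.
With repressor WexC bound, *temM* is not transcribed.
→ *temM* is OFF.
Homoserine is absent, so VorC is active.
With repressor VorC bound, *qilF* is not transcribed.
→ *qilF* is OFF.
Cu²⁺ is present, so SibJ is inactive.
c-di-GMP is absent, so QilM is active.
No repressor is bound and QilM is active, so *holZ* is transcribed.
So HolZ is produced and active.
With repressor HolZ bound, *jovK* is not transcribed.
→ *jovK* is OFF.
Norleucine is present, so IrpT is active.
With repressor IrpT bound, *jovP* is not transcribed.
So JovP is not produced.
Required activator JovP is absent, so *holQ* is not transcribed.
→ *holQ* is OFF.
0 of the 5 genes are transcribed.

0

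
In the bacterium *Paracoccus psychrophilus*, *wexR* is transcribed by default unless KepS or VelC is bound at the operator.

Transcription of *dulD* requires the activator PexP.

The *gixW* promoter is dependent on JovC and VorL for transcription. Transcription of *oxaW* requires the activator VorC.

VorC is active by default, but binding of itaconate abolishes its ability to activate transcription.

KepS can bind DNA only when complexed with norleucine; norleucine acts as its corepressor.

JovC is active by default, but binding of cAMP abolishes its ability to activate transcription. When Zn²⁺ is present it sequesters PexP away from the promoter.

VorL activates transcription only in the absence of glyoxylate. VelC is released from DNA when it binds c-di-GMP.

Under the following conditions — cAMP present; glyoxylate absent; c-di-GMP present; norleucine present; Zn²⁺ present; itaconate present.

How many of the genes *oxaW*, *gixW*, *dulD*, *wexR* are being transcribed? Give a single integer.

Itaconate is present, so VorC is inactive.
Required activator VorC is absent, so *oxaW* is not transcribed.
→ *oxaW* is OFF.
cAMP is present, so JovC is inactive.
Glyoxylate is absent, so VorL is active.
Required activator JovC is absent, so *gixW* is not transcribed.
→ *gixW* is OFF.
Zn²⁺ is present, so PexP is inactive.
Required activator PexP is absent, so *dulD* is not transcribed.
→ *dulD* is OFF.
Norleucine is present, so KepS is active.
c-di-GMP is present, so VelC is inactive.
With repressor KepS bound, *wexR* is not transcribed.
→ *wexR* is OFF.
0 of the 4 genes are transcribed.

0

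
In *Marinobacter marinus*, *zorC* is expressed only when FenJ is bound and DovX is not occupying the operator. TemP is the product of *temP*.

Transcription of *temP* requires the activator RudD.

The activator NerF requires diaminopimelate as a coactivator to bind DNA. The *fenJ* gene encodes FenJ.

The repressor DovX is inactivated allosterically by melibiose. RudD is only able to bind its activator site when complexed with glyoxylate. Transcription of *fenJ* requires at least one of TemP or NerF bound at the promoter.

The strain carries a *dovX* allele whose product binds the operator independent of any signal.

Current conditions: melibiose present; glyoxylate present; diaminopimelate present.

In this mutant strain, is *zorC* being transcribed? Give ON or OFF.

Glyoxylate is present, so RudD is active.
No repressor is bound and RudD is active, so *temP* is transcribed.
So TemP is produced and active.
Diaminopimelate is present, so NerF is active.
Activator TemP is present, so *fenJ* is transcribed.
So FenJ is produced and active.
DovX is constitutively active in this strain.
With repressor DovX bound, *zorC* is not transcribed.

OFF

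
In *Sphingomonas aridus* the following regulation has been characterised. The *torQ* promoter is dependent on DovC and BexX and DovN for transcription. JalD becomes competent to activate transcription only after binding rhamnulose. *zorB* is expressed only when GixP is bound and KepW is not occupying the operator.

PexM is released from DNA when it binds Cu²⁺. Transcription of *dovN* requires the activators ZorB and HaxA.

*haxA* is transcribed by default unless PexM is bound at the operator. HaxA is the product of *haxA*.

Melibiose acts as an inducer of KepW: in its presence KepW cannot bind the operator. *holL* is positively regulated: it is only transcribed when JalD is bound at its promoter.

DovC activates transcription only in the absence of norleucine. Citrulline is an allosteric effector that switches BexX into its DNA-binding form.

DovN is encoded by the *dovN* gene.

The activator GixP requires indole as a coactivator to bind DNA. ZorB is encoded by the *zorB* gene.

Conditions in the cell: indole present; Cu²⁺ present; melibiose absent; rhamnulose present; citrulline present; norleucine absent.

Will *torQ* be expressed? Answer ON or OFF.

Norleucine is absent, so DovC is active.
Citrulline is present, so BexX is active.
Melibiose is absent, so KepW is active.
Indole is present, so GixP is active.
With repressor KepW bound, *zorB* is not transcribed.
So ZorB is not produced.
Cu²⁺ is present, so PexM is inactive.
With no repressor bound, *haxA* is transcribed.
So HaxA is produced and active.
Required activator ZorB is absent, so *dovN* is not transcribed.
So DovN is not produced.
Required activator DovN is absent, so *torQ* is not transcribed.

OFF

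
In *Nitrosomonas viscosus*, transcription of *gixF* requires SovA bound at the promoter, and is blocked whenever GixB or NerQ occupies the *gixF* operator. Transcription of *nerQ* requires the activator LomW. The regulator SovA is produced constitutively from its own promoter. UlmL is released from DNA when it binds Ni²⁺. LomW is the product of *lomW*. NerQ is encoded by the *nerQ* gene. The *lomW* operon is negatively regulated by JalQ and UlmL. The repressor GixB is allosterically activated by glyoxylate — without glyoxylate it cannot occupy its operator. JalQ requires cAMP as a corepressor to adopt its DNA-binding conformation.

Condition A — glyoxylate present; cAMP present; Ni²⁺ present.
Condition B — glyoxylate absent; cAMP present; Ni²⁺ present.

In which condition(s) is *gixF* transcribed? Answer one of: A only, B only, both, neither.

B only

Condition A:
SovA is produced constitutively and is active.
Glyoxylate is present, so GixB is active.
cAMP is present, so JalQ is active.
Ni²⁺ is present, so UlmL is inactive.
With repressor JalQ bound, *lomW* is not transcribed.
So LomW is not produced.
Required activator LomW is absent, so *nerQ* is not transcribed.
So NerQ is not produced.
With repressor GixB bound, *gixF* is not transcribed.
→ *gixF* is OFF in A.
Condition B:
SovA is produced constitutively and is active.
Glyoxylate is absent, so GixB is inactive.
cAMP is present, so JalQ is active.
Ni²⁺ is present, so UlmL is inactive.
With repressor JalQ bound, *lomW* is not transcribed.
So LomW is not produced.
Required activator LomW is absent, so *nerQ* is not transcribed.
So NerQ is not produced.
No repressor is bound and SovA is active, so *gixF* is transcribed.
→ *gixF* is ON in B.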